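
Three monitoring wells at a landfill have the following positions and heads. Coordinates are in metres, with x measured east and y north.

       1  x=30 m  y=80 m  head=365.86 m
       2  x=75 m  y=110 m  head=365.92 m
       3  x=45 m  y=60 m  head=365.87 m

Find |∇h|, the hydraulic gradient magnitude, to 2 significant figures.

Taking 1 as reference: 2−1 = (45, 30, +0.06); 3−1 = (15, -20, +0.01).
Solve a·Δx + b·Δy = Δh: det = 45·(-20) − 15·30 = -1350.
∂h/∂x = [(+0.06)·(-20) − (+0.01)·30] / -1350 = +0.001111
∂h/∂y = [45·(+0.01) − 15·(+0.06)] / -1350 = +0.0003333
|∇h| = √(0.001111² + 0.0003333²) = 0.00116

0.0012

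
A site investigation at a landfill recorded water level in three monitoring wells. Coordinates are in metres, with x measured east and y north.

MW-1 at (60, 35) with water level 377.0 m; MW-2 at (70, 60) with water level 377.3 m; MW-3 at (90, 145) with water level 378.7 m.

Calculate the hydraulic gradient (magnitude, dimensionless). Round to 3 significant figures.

0.0355

Three-point gradient (reference MW-1): Δ to MW-2 = (10, 25, +0.3), Δ to MW-3 = (30, 110, +1.7).
∂h/∂x = -0.02714, ∂h/∂y = +0.02286 (det = 350).
|∇h| = √(-0.02714² + 0.02286²) = 0.03548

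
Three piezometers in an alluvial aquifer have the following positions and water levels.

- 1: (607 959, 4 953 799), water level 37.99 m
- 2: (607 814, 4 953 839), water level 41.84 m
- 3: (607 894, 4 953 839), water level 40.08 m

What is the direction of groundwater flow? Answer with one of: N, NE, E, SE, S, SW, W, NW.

SE

Differences from 1: to 2 (Δx, Δy, Δh) = (-145, 40, +3.85); to 3 = (-65, 40, +2.09).
Solve a·Δx + b·Δy = Δh: det = (-145)·40 − (-65)·40 = -3200.
∂h/∂x = [(+3.85)·40 − (+2.09)·40] / -3200 = -0.02200
∂h/∂y = [(-145)·(+2.09) − (-65)·(+3.85)] / -3200 = +0.01650
Flow = −∇h = (+0.02200 east, -0.01650 north), which points southeast.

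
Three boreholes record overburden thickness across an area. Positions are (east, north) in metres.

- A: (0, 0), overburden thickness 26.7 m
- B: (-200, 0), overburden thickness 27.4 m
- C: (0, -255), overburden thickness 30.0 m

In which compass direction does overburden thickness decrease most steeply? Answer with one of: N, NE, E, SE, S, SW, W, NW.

∂d/∂x = (27.4 − 26.7) / (-200 − 0) = -0.003500
∂d/∂y = (30.0 − 26.7) / (-255 − 0) = -0.01294
Steepest decrease is along −∇f = (+0.003500 E, +0.01294 N) → north.

N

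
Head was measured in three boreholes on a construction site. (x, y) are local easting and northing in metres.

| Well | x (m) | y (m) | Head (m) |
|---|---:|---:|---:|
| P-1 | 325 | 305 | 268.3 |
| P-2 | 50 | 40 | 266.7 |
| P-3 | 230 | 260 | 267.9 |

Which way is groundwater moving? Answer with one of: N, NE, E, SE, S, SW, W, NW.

With h = a·x + b·y + c and P-1 as origin, the differences give:
  (-275)·a + (-265)·b = -1.6
  (-95)·a + (-45)·b = -0.4
Eliminate b (×(-45) and ×(-265), subtract): -12800·a = -34.00 → a = ∂h/∂x = +0.002656
Back-substitute: b = ∂h/∂y = +0.003281.
Flow = −∇h = (-0.002656 east, -0.003281 north), which points southwest.

SW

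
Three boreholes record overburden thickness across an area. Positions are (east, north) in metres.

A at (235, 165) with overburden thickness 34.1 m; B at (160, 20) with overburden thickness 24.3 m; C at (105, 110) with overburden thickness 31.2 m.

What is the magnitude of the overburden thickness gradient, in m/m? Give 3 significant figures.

0.0722 m/m

With d = a·x + b·y + c and A as origin, the differences give:
  (-75)·a + (-145)·b = -9.8
  (-130)·a + (-55)·b = -2.9
Eliminate b (×(-55) and ×(-145), subtract): -14725·a = 118.50 → a = ∂d/∂x = -0.008048
Back-substitute: b = ∂d/∂y = +0.07175.
|∇f| = √(-0.008048² + 0.07175²) = 0.0722 m/m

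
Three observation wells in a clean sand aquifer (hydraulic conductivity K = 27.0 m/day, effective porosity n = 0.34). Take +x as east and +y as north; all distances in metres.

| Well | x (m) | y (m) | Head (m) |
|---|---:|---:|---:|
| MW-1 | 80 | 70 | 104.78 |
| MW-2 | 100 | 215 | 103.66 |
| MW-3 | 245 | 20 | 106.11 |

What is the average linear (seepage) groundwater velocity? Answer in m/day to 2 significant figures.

0.80 m/day

Taking MW-1 as reference: MW-2−MW-1 = (20, 145, -1.12); MW-3−MW-1 = (165, -50, +1.33).
Determinant of the coordinate differences = 20·(-50) − 165·145 = -24925.
∂h/∂x = [(-1.12)·(-50) − (+1.33)·145] / -24925 = +0.005490
∂h/∂y = [20·(+1.33) − 165·(-1.12)] / -24925 = -0.008481
|∇h| = √(0.005490² + -0.008481²) = 0.0101
Seepage velocity v = K·i/n = 27.0 × 0.0101 / 0.34 = 0.8021 m/day.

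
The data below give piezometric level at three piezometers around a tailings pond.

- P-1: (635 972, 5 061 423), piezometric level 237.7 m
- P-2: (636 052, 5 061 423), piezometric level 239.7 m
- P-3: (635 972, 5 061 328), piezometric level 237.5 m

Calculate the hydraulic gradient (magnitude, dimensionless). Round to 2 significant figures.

∂h/∂x = (239.7 − 237.7) / (636052 − 635972) = +0.02500
∂h/∂y = (237.5 − 237.7) / (5061328 − 5061423) = +0.002105
|∇h| = √(0.02500² + 0.002105²) = 0.02509

0.025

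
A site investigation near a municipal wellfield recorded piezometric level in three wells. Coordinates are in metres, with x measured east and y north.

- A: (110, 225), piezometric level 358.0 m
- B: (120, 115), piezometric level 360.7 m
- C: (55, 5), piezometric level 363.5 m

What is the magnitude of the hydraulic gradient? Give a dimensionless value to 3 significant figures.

Three-point gradient (reference A): Δ to B = (10, -110, +2.7), Δ to C = (-55, -220, +5.5).
∂h/∂x = -0.001333, ∂h/∂y = -0.02467 (det = -8250).
|∇h| = √(-0.001333² + -0.02467²) = 0.02471

0.0247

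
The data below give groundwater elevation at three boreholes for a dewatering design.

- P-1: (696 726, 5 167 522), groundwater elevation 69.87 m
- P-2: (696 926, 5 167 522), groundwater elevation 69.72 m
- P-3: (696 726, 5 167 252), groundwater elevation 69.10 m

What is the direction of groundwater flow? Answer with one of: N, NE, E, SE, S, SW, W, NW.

S

∂h/∂x = (69.72 − 69.87) / (696926 − 696726) = -0.0007500
∂h/∂y = (69.10 − 69.87) / (5167252 − 5167522) = +0.002852
Flow = −∇h = (+0.0007500 east, -0.002852 north), which points south.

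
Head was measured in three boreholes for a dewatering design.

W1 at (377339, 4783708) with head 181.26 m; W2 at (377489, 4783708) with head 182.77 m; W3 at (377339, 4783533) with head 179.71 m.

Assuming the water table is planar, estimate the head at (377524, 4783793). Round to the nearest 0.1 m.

∂h/∂x = (182.77 − 181.26) / (377489 − 377339) = +0.01007
∂h/∂y = (179.71 − 181.26) / (4783533 − 4783708) = +0.008857
h(377524, 4783793) = 181.26 + (+0.01007)·(185) + (+0.008857)·(85) = 181.26 +1.862 +0.753 = 183.875 m.

183.9 m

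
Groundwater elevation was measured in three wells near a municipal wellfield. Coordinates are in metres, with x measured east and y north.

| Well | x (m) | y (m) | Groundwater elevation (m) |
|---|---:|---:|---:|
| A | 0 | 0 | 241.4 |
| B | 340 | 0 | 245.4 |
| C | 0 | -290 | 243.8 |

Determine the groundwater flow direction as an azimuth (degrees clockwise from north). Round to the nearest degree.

∂h/∂x = (245.4 − 241.4) / (340 − 0) = +0.01176
∂h/∂y = (243.8 − 241.4) / (-290 − 0) = -0.008276
Flow direction (−∇h) has components (-0.01176 E, +0.008276 N).
Azimuth = atan2(E, N) = atan2(-0.01176, +0.008276) = 305.1° ≈ 305°.

305°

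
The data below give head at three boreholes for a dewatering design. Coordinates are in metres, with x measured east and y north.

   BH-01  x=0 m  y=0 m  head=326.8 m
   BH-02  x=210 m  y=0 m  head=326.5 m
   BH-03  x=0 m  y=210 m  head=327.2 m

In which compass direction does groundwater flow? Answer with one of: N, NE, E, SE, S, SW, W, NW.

∂h/∂x = (326.5 − 326.8) / (210 − 0) = -0.001429
∂h/∂y = (327.2 − 326.8) / (210 − 0) = +0.001905
Flow = −∇h = (+0.001429 east, -0.001905 north), which points southeast.

SE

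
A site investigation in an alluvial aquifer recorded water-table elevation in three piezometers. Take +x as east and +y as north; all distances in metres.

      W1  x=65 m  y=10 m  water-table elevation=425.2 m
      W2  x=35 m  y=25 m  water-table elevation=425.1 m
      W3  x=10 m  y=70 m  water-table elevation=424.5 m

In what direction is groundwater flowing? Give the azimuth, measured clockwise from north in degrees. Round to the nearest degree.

With h = a·x + b·y + c and W1 as origin, the differences give:
  (-30)·a + 15·b = -0.1
  (-55)·a + 60·b = -0.7
Eliminate b (×60 and ×15, subtract): -975·a = 4.50 → a = ∂h/∂x = -0.004615
Back-substitute: b = ∂h/∂y = -0.01590.
Flow direction (−∇h) has components (+0.004615 E, +0.01590 N).
Azimuth = atan2(E, N) = atan2(+0.004615, +0.01590) = 16.2° ≈ 016°.

016°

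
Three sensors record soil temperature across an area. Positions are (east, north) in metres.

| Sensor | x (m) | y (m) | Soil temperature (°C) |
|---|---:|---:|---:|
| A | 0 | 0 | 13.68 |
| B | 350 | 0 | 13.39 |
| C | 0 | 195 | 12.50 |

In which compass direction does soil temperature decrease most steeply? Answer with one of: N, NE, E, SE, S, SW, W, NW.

∂T/∂x = (13.39 − 13.68) / (350 − 0) = -0.0008286
∂T/∂y = (12.50 − 13.68) / (195 − 0) = -0.006051
Steepest decrease is along −∇f = (+0.0008286 E, +0.006051 N) → north.

N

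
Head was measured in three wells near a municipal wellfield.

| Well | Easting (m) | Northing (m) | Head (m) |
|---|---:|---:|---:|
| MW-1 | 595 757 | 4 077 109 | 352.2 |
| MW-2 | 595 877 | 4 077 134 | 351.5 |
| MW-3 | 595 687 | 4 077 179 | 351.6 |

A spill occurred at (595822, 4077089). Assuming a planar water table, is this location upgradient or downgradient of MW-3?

upgradient

Differences from MW-1: to MW-2 (Δx, Δy, Δh) = (120, 25, -0.7); to MW-3 = (-70, 70, -0.6).
Determinant of the coordinate differences = 120·70 − (-70)·25 = 10150.
∂h/∂x = [(-0.7)·70 − (-0.6)·25] / 10150 = -0.003350
∂h/∂y = [120·(-0.6) − (-70)·(-0.7)] / 10150 = -0.01192
Head at (595822, 4077089) = 352.2 + (-0.003350)·(65) + (-0.01192)·(-20) = 352.22 m.
That is higher than the 351.6 m at MW-3, so the point is upgradient.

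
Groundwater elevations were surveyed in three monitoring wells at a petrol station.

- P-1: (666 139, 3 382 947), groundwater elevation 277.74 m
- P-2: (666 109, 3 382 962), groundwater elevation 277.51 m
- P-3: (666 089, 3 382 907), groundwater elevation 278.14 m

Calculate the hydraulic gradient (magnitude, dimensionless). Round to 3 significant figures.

Taking P-1 as reference: P-2−P-1 = (-30, 15, -0.23); P-3−P-1 = (-50, -40, +0.40).
Solve a·Δx + b·Δy = Δh: det = (-30)·(-40) − (-50)·15 = 1950.
∂h/∂x = [(-0.23)·(-40) − (+0.40)·15] / 1950 = +0.001641
∂h/∂y = [(-30)·(+0.40) − (-50)·(-0.23)] / 1950 = -0.01205
|∇h| = √(0.001641² + -0.01205²) = 0.01216

0.0122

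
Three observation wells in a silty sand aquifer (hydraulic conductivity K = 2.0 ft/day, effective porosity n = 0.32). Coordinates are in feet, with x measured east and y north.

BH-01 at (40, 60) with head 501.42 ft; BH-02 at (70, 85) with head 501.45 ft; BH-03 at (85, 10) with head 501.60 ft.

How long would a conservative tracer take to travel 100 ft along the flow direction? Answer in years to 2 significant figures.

16 years

With h = a·x + b·y + c and BH-01 as origin, the differences give:
  30·a + 25·b = +0.03
  45·a + (-50)·b = +0.18
Eliminate b (×(-50) and ×25, subtract): -2625·a = -6.000 → a = ∂h/∂x = +0.002286
Back-substitute: b = ∂h/∂y = -0.001543.
|∇h| = √(0.002286² + -0.001543²) = 0.002758
Seepage velocity v = K·i/n = 2.0 × 0.002758 / 0.32 = 0.01724 ft/day.
t = 100 / 0.01724 = 5800 days = 15.9 years.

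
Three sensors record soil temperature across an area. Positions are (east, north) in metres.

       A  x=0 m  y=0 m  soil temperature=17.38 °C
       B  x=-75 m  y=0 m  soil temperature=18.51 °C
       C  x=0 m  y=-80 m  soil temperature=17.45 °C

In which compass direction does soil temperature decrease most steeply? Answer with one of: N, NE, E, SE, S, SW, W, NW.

∂T/∂x = (18.51 − 17.38) / (-75 − 0) = -0.01507
∂T/∂y = (17.45 − 17.38) / (-80 − 0) = -0.0008750
Steepest decrease is along −∇f = (+0.01507 E, +0.0008750 N) → east.

E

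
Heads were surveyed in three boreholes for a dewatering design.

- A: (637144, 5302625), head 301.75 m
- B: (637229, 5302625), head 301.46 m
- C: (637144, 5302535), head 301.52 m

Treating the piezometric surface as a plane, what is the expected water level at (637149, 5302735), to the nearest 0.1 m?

∂h/∂x = (301.46 − 301.75) / (637229 − 637144) = -0.003412
∂h/∂y = (301.52 − 301.75) / (5302535 − 5302625) = +0.002556
h(637149, 5302735) = 301.75 + (-0.003412)·(5) + (+0.002556)·(110) = 301.75 -0.017 +0.281 = 302.014 m.

302.0 m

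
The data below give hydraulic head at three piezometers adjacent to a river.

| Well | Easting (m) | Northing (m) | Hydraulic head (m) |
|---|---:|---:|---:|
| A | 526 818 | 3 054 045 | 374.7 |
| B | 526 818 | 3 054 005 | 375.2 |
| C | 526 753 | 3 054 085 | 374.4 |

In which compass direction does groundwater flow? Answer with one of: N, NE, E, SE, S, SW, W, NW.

Differences from A: to B (Δx, Δy, Δh) = (0, -40, +0.5); to C = (-65, 40, -0.3).
Solve a·Δx + b·Δy = Δh: det = 0·40 − (-65)·(-40) = -2600.
∂h/∂x = [(+0.5)·40 − (-0.3)·(-40)] / -2600 = -0.003077
∂h/∂y = [0·(-0.3) − (-65)·(+0.5)] / -2600 = -0.01250
Flow = −∇h = (+0.003077 east, +0.01250 north), which points north.

N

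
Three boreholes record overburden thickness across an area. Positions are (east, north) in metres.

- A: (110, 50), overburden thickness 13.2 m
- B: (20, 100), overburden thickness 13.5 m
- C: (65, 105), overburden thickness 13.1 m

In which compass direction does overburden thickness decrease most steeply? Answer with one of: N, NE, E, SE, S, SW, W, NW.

Taking A as reference: B−A = (-90, 50, +0.3); C−A = (-45, 55, -0.1).
Determinant of the coordinate differences = (-90)·55 − (-45)·50 = -2700.
∂d/∂x = [(+0.3)·55 − (-0.1)·50] / -2700 = -0.007963
∂d/∂y = [(-90)·(-0.1) − (-45)·(+0.3)] / -2700 = -0.008333
Steepest decrease is along −∇f = (+0.007963 E, +0.008333 N) → northeast.

NE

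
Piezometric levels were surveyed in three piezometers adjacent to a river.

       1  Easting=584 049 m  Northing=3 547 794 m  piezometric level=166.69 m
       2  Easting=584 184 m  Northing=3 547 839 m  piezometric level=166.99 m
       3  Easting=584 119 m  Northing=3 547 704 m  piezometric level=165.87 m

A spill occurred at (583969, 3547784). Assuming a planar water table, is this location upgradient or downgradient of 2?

downgradient

With h = a·x + b·y + c and 1 as origin, the differences give:
  135·a + 45·b = +0.30
  70·a + (-90)·b = -0.82
Eliminate b (×(-90) and ×45, subtract): -15300·a = 9.900 → a = ∂h/∂x = -0.0006471
Back-substitute: b = ∂h/∂y = +0.008608.
Head at (583969, 3547784) = 166.69 + (-0.0006471)·(-80) + (+0.008608)·(-10) = 166.66 m.
That is lower than the 166.99 m at 2, so the point is downgradient.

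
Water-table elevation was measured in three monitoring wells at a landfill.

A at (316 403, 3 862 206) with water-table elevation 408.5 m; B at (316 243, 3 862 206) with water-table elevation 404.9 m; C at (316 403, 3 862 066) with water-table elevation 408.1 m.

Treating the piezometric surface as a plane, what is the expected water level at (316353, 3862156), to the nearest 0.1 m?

407.2 m

∂h/∂x = (404.9 − 408.5) / (316243 − 316403) = +0.02250
∂h/∂y = (408.1 − 408.5) / (3862066 − 3862206) = +0.002857
h(316353, 3862156) = 408.5 + (+0.02250)·(-50) + (+0.002857)·(-50) = 408.5 -1.125 -0.143 = 407.232 m.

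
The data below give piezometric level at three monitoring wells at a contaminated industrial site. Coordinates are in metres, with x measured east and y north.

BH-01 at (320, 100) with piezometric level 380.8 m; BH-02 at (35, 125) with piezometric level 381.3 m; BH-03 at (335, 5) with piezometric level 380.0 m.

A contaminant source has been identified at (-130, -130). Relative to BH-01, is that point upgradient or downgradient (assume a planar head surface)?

Taking BH-01 as reference: BH-02−BH-01 = (-285, 25, +0.5); BH-03−BH-01 = (15, -95, -0.8).
Solve a·Δx + b·Δy = Δh: det = (-285)·(-95) − 15·25 = 26700.
∂h/∂x = [(+0.5)·(-95) − (-0.8)·25] / 26700 = -0.001030
∂h/∂y = [(-285)·(-0.8) − 15·(+0.5)] / 26700 = +0.008258
Head at (-130, -130) = 380.8 + (-0.001030)·(-450) + (+0.008258)·(-230) = 379.36 m.
That is lower than the 380.8 m at BH-01, so the point is downgradient.

downgradient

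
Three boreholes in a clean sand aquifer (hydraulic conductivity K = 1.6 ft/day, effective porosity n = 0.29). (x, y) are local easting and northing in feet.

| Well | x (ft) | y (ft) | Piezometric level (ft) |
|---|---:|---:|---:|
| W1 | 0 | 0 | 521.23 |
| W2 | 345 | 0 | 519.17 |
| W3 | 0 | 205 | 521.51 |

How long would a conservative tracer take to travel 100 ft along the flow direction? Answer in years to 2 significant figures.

8.1 years

∂h/∂x = (519.17 − 521.23) / (345 − 0) = -0.005971
∂h/∂y = (521.51 − 521.23) / (205 − 0) = +0.001366
|∇h| = √(-0.005971² + 0.001366²) = 0.006125
Seepage velocity v = K·i/n = 1.6 × 0.006125 / 0.29 = 0.03379 ft/day.
t = 100 / 0.03379 = 2959 days = 8.1 years.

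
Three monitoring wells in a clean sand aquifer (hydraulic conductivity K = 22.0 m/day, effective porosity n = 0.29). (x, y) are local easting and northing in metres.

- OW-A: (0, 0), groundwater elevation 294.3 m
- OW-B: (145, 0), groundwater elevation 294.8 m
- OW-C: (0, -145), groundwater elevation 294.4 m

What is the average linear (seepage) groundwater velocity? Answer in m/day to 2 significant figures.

∂h/∂x = (294.8 − 294.3) / (145 − 0) = +0.003448
∂h/∂y = (294.4 − 294.3) / (-145 − 0) = -0.0006897
|∇h| = √(0.003448² + -0.0006897²) = 0.003516
Seepage velocity v = K·i/n = 22.0 × 0.003516 / 0.29 = 0.2667 m/day.

0.27 m/day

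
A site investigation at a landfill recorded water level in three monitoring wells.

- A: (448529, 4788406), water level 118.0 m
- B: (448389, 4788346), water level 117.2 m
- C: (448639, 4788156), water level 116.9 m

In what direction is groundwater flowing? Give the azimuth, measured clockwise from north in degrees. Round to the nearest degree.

209°

Taking A as reference: B−A = (-140, -60, -0.8); C−A = (110, -250, -1.1).
Solve a·Δx + b·Δy = Δh: det = (-140)·(-250) − 110·(-60) = 41600.
∂h/∂x = [(-0.8)·(-250) − (-1.1)·(-60)] / 41600 = +0.003221
∂h/∂y = [(-140)·(-1.1) − 110·(-0.8)] / 41600 = +0.005817
Flow direction (−∇h) has components (-0.003221 E, -0.005817 N).
Azimuth = atan2(E, N) = atan2(-0.003221, -0.005817) = 209.0° ≈ 209°.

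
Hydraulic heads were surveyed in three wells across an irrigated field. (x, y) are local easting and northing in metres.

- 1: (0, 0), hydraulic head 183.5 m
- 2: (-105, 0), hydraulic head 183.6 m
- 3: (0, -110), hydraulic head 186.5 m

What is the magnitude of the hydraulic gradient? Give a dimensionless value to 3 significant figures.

0.0273

∂h/∂x = (183.6 − 183.5) / (-105 − 0) = -0.0009524
∂h/∂y = (186.5 − 183.5) / (-110 − 0) = -0.02727
|∇h| = √(-0.0009524² + -0.02727²) = 0.02729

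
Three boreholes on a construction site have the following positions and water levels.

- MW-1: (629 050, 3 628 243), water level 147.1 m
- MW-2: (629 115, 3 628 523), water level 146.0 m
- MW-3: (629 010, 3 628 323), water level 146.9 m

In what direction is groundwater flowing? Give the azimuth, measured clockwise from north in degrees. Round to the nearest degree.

Taking MW-1 as reference: MW-2−MW-1 = (65, 280, -1.1); MW-3−MW-1 = (-40, 80, -0.2).
Solve a·Δx + b·Δy = Δh: det = 65·80 − (-40)·280 = 16400.
∂h/∂x = [(-1.1)·80 − (-0.2)·280] / 16400 = -0.001951
∂h/∂y = [65·(-0.2) − (-40)·(-1.1)] / 16400 = -0.003476
Flow direction (−∇h) has components (+0.001951 E, +0.003476 N).
Azimuth = atan2(E, N) = atan2(+0.001951, +0.003476) = 29.3° ≈ 029°.

029°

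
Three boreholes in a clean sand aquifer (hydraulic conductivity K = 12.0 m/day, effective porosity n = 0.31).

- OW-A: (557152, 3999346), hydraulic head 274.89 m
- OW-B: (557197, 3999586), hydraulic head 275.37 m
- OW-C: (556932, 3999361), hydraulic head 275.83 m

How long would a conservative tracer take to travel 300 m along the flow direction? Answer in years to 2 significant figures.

4.3 years

Differences from OW-A: to OW-B (Δx, Δy, Δh) = (45, 240, +0.48); to OW-C = (-220, 15, +0.94).
Solve a·Δx + b·Δy = Δh: det = 45·15 − (-220)·240 = 53475.
∂h/∂x = [(+0.48)·15 − (+0.94)·240] / 53475 = -0.004084
∂h/∂y = [45·(+0.94) − (-220)·(+0.48)] / 53475 = +0.002766
|∇h| = √(-0.004084² + 0.002766²) = 0.004933
Seepage velocity v = K·i/n = 12.0 × 0.004933 / 0.31 = 0.191 m/day.
t = 300 / 0.191 = 1571 days = 4.3 years.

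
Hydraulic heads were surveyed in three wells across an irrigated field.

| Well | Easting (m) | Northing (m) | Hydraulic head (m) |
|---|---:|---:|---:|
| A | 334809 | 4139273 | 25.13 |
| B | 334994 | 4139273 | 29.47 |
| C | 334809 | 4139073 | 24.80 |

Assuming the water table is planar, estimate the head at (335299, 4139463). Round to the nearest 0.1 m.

∂h/∂x = (29.47 − 25.13) / (334994 − 334809) = +0.02346
∂h/∂y = (24.80 − 25.13) / (4139073 − 4139273) = +0.001650
h(335299, 4139463) = 25.13 + (+0.02346)·(490) + (+0.001650)·(190) = 25.13 +11.495 +0.313 = 36.939 m.

36.9 m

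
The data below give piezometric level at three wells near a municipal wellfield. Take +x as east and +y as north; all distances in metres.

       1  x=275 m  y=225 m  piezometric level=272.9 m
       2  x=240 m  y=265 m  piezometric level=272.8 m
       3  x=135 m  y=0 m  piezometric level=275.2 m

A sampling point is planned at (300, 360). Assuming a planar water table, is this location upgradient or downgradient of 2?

Taking 1 as reference: 2−1 = (-35, 40, -0.1); 3−1 = (-140, -225, +2.3).
Determinant of the coordinate differences = (-35)·(-225) − (-140)·40 = 13475.
∂h/∂x = [(-0.1)·(-225) − (+2.3)·40] / 13475 = -0.005158
∂h/∂y = [(-35)·(+2.3) − (-140)·(-0.1)] / 13475 = -0.007013
Head at (300, 360) = 272.9 + (-0.005158)·(25) + (-0.007013)·(135) = 271.82 m.
That is lower than the 272.8 m at 2, so the point is downgradient.

downgradient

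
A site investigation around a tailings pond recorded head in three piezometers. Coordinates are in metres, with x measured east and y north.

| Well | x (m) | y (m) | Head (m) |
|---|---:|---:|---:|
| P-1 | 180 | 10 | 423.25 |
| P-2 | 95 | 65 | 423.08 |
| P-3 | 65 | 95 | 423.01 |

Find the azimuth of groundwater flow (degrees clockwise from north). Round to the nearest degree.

304°

Taking P-1 as reference: P-2−P-1 = (-85, 55, -0.17); P-3−P-1 = (-115, 85, -0.24).
Solve a·Δx + b·Δy = Δh: det = (-85)·85 − (-115)·55 = -900.
∂h/∂x = [(-0.17)·85 − (-0.24)·55] / -900 = +0.001389
∂h/∂y = [(-85)·(-0.24) − (-115)·(-0.17)] / -900 = -0.0009444
Flow direction (−∇h) has components (-0.001389 E, +0.0009444 N).
Azimuth = atan2(E, N) = atan2(-0.001389, +0.0009444) = 304.2° ≈ 304°.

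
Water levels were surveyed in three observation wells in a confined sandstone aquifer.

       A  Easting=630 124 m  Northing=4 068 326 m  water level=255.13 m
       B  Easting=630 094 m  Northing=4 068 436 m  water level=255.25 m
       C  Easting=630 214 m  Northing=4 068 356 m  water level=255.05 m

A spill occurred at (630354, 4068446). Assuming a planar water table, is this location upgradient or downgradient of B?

With h = a·x + b·y + c and A as origin, the differences give:
  (-30)·a + 110·b = +0.12
  90·a + 30·b = -0.08
Eliminate b (×30 and ×110, subtract): -10800·a = 12.400 → a = ∂h/∂x = -0.001148
Back-substitute: b = ∂h/∂y = +0.0007778.
Head at (630354, 4068446) = 255.13 + (-0.001148)·(230) + (+0.0007778)·(120) = 254.96 m.
That is lower than the 255.25 m at B, so the point is downgradient.

downgradient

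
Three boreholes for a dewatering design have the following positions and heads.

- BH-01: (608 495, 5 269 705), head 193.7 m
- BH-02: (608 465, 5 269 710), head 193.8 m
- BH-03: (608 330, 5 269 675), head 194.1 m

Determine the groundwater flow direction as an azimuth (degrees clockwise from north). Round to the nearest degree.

132°

Differences from BH-01: to BH-02 (Δx, Δy, Δh) = (-30, 5, +0.1); to BH-03 = (-165, -30, +0.4).
Solve a·Δx + b·Δy = Δh: det = (-30)·(-30) − (-165)·5 = 1725.
∂h/∂x = [(+0.1)·(-30) − (+0.4)·5] / 1725 = -0.002899
∂h/∂y = [(-30)·(+0.4) − (-165)·(+0.1)] / 1725 = +0.002609
Flow direction (−∇h) has components (+0.002899 E, -0.002609 N).
Azimuth = atan2(E, N) = atan2(+0.002899, -0.002609) = 132.0° ≈ 132°.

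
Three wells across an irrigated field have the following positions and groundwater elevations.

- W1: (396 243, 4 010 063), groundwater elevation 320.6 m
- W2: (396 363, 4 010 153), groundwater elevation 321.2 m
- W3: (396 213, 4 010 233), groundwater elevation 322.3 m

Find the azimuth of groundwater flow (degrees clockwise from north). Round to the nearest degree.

Differences from W1: to W2 (Δx, Δy, Δh) = (120, 90, +0.6); to W3 = (-30, 170, +1.7).
Determinant of the coordinate differences = 120·170 − (-30)·90 = 23100.
∂h/∂x = [(+0.6)·170 − (+1.7)·90] / 23100 = -0.002208
∂h/∂y = [120·(+1.7) − (-30)·(+0.6)] / 23100 = +0.009610
Flow direction (−∇h) has components (+0.002208 E, -0.009610 N).
Azimuth = atan2(E, N) = atan2(+0.002208, -0.009610) = 167.1° ≈ 167°.

167°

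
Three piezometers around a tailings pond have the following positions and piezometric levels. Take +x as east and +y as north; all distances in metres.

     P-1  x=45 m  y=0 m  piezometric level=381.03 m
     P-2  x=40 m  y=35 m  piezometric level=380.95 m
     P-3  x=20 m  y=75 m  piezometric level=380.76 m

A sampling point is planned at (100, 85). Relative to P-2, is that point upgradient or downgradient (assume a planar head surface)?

upgradient

With h = a·x + b·y + c and P-1 as origin, the differences give:
  (-5)·a + 35·b = -0.08
  (-25)·a + 75·b = -0.27
Eliminate b (×75 and ×35, subtract): 500·a = 3.450 → a = ∂h/∂x = +0.006900
Back-substitute: b = ∂h/∂y = -0.001300.
Head at (100, 85) = 381.03 + (+0.006900)·(55) + (-0.001300)·(85) = 381.30 m.
That is higher than the 380.95 m at P-2, so the point is upgradient.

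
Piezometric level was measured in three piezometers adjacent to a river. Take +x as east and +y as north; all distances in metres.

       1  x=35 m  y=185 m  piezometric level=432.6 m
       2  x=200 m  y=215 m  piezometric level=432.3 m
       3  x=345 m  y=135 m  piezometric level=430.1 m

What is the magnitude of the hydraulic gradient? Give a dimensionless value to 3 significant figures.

0.0189

Taking 1 as reference: 2−1 = (165, 30, -0.3); 3−1 = (310, -50, -2.5).
Solve a·Δx + b·Δy = Δh: det = 165·(-50) − 310·30 = -17550.
∂h/∂x = [(-0.3)·(-50) − (-2.5)·30] / -17550 = -0.005128
∂h/∂y = [165·(-2.5) − 310·(-0.3)] / -17550 = +0.01821
|∇h| = √(-0.005128² + 0.01821²) = 0.01892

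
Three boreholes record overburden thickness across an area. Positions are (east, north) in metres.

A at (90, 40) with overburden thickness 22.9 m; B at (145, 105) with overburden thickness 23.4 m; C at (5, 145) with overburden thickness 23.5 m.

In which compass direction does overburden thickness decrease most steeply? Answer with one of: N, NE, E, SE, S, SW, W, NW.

With d = a·x + b·y + c and A as origin, the differences give:
  55·a + 65·b = +0.5
  (-85)·a + 105·b = +0.6
Eliminate b (×105 and ×65, subtract): 11300·a = 13.50 → a = ∂d/∂x = +0.001195
Back-substitute: b = ∂d/∂y = +0.006681.
Steepest decrease is along −∇f = (-0.001195 E, -0.006681 N) → south.

S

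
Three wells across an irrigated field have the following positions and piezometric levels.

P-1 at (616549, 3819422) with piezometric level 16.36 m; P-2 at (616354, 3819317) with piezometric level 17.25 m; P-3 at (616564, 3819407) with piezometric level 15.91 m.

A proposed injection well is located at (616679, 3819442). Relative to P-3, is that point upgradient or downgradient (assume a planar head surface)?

downgradient

Differences from P-1: to P-2 (Δx, Δy, Δh) = (-195, -105, +0.89); to P-3 = (15, -15, -0.45).
Determinant of the coordinate differences = (-195)·(-15) − 15·(-105) = 4500.
∂h/∂x = [(+0.89)·(-15) − (-0.45)·(-105)] / 4500 = -0.01347
∂h/∂y = [(-195)·(-0.45) − 15·(+0.89)] / 4500 = +0.01653
Head at (616679, 3819442) = 16.36 + (-0.01347)·(130) + (+0.01653)·(20) = 14.94 m.
That is lower than the 15.91 m at P-3, so the point is downgradient.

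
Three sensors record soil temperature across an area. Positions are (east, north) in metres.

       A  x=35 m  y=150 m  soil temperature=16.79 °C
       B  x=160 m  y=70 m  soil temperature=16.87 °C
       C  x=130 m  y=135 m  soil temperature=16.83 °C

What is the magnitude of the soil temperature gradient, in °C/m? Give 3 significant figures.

0.000573 °C/m

With T = a·x + b·y + c and A as origin, the differences give:
  125·a + (-80)·b = +0.08
  95·a + (-15)·b = +0.04
Eliminate b (×(-15) and ×(-80), subtract): 5725·a = 2.000 → a = ∂T/∂x = +0.0003493
Back-substitute: b = ∂T/∂y = -0.0004541.
|∇f| = √(0.0003493² + -0.0004541²) = 0.0005729 °C/m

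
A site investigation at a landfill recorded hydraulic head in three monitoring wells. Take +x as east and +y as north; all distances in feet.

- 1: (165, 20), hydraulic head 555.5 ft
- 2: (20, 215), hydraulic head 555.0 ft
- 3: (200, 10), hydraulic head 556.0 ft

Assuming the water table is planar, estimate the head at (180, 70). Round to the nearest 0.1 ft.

556.3 ft

Taking 1 as reference: 2−1 = (-145, 195, -0.5); 3−1 = (35, -10, +0.5).
Solve a·Δx + b·Δy = Δh: det = (-145)·(-10) − 35·195 = -5375.
∂h/∂x = [(-0.5)·(-10) − (+0.5)·195] / -5375 = +0.01721
∂h/∂y = [(-145)·(+0.5) − 35·(-0.5)] / -5375 = +0.01023
h(180, 70) = 555.5 + (+0.01721)·(15) + (+0.01023)·(50) = 555.5 +0.258 +0.512 = 556.270 ft.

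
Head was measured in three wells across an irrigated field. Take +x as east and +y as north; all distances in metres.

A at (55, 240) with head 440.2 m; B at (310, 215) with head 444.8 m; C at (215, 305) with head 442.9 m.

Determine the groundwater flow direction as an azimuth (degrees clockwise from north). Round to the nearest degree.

277°

Differences from A: to B (Δx, Δy, Δh) = (255, -25, +4.6); to C = (160, 65, +2.7).
Solve a·Δx + b·Δy = Δh: det = 255·65 − 160·(-25) = 20575.
∂h/∂x = [(+4.6)·65 − (+2.7)·(-25)] / 20575 = +0.01781
∂h/∂y = [255·(+2.7) − 160·(+4.6)] / 20575 = -0.002309
Flow direction (−∇h) has components (-0.01781 E, +0.002309 N).
Azimuth = atan2(E, N) = atan2(-0.01781, +0.002309) = 277.4° ≈ 277°.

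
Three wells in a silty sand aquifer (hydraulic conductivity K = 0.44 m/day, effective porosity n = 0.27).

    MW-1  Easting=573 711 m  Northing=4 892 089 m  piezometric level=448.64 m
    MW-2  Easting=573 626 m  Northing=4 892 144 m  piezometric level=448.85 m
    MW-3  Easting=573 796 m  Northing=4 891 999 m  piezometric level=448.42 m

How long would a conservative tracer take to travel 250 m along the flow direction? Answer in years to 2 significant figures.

Taking MW-1 as reference: MW-2−MW-1 = (-85, 55, +0.21); MW-3−MW-1 = (85, -90, -0.22).
Determinant of the coordinate differences = (-85)·(-90) − 85·55 = 2975.
∂h/∂x = [(+0.21)·(-90) − (-0.22)·55] / 2975 = -0.002286
∂h/∂y = [(-85)·(-0.22) − 85·(+0.21)] / 2975 = +0.0002857
|∇h| = √(-0.002286² + 0.0002857²) = 0.002304
Seepage velocity v = K·i/n = 0.44 × 0.002304 / 0.27 = 0.003755 m/day.
t = 250 / 0.003755 = 6.658e+04 days = 182 years.

180 years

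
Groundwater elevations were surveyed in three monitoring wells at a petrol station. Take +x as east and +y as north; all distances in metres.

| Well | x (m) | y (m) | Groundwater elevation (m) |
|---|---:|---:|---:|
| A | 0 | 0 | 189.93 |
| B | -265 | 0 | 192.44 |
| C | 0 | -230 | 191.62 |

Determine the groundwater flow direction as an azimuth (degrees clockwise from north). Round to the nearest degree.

∂h/∂x = (192.44 − 189.93) / (-265 − 0) = -0.009472
∂h/∂y = (191.62 − 189.93) / (-230 − 0) = -0.007348
Flow direction (−∇h) has components (+0.009472 E, +0.007348 N).
Azimuth = atan2(E, N) = atan2(+0.009472, +0.007348) = 52.2° ≈ 052°.

052°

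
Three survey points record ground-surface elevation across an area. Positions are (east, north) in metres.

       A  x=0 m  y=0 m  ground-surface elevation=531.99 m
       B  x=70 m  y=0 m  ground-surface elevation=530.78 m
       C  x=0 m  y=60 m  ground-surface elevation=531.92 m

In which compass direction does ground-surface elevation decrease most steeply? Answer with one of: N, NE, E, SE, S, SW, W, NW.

∂z/∂x = (530.78 − 531.99) / (70 − 0) = -0.01729
∂z/∂y = (531.92 − 531.99) / (60 − 0) = -0.001167
Steepest decrease is along −∇f = (+0.01729 E, +0.001167 N) → east.

E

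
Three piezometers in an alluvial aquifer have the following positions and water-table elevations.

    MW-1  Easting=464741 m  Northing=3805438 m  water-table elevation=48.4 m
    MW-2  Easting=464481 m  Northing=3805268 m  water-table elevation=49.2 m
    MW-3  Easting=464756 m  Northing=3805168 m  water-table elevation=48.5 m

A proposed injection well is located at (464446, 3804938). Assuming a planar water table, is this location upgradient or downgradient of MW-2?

upgradient

Differences from MW-1: to MW-2 (Δx, Δy, Δh) = (-260, -170, +0.8); to MW-3 = (15, -270, +0.1).
Solve a·Δx + b·Δy = Δh: det = (-260)·(-270) − 15·(-170) = 72750.
∂h/∂x = [(+0.8)·(-270) − (+0.1)·(-170)] / 72750 = -0.002735
∂h/∂y = [(-260)·(+0.1) − 15·(+0.8)] / 72750 = -0.0005223
Head at (464446, 3804938) = 48.4 + (-0.002735)·(-295) + (-0.0005223)·(-500) = 49.47 m.
That is higher than the 49.2 m at MW-2, so the point is upgradient.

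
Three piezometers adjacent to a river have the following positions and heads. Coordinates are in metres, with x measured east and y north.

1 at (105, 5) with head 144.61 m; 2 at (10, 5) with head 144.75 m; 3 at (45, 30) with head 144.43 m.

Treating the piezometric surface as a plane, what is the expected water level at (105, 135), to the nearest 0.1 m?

Taking 1 as reference: 2−1 = (-95, 0, +0.14); 3−1 = (-60, 25, -0.18).
Solve a·Δx + b·Δy = Δh: det = (-95)·25 − (-60)·0 = -2375.
∂h/∂x = [(+0.14)·25 − (-0.18)·0] / -2375 = -0.001474
∂h/∂y = [(-95)·(-0.18) − (-60)·(+0.14)] / -2375 = -0.01074
h(105, 135) = 144.61 + (-0.001474)·(0) + (-0.01074)·(130) = 144.61 -0.000 -1.396 = 143.214 m.

143.2 m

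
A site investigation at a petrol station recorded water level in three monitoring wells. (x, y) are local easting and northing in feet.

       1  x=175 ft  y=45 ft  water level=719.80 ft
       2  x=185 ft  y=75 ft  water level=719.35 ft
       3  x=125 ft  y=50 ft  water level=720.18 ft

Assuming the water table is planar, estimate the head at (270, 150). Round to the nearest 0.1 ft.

717.7 ft

Three-point gradient (reference 1): Δ to 2 = (10, 30, -0.45), Δ to 3 = (-50, 5, +0.38).
∂h/∂x = -0.008806, ∂h/∂y = -0.01206 (det = 1550).
h(270, 150) = 719.80 + (-0.008806)·(95) + (-0.01206)·(105) = 719.80 -0.837 -1.267 = 717.697 ft.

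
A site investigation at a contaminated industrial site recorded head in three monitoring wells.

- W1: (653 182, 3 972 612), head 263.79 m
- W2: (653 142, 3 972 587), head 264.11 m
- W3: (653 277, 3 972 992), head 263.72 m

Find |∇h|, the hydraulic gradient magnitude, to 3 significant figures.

0.00959

Differences from W1: to W2 (Δx, Δy, Δh) = (-40, -25, +0.32); to W3 = (95, 380, -0.07).
Solve a·Δx + b·Δy = Δh: det = (-40)·380 − 95·(-25) = -12825.
∂h/∂x = [(+0.32)·380 − (-0.07)·(-25)] / -12825 = -0.009345
∂h/∂y = [(-40)·(-0.07) − 95·(+0.32)] / -12825 = +0.002152
|∇h| = √(-0.009345² + 0.002152²) = 0.00959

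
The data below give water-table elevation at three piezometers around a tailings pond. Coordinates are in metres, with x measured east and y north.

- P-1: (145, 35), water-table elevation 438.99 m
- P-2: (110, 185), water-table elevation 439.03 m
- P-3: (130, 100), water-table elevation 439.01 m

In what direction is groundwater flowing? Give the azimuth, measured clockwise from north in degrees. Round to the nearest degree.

Taking P-1 as reference: P-2−P-1 = (-35, 150, +0.04); P-3−P-1 = (-15, 65, +0.02).
Solve a·Δx + b·Δy = Δh: det = (-35)·65 − (-15)·150 = -25.
∂h/∂x = [(+0.04)·65 − (+0.02)·150] / -25 = +0.01600
∂h/∂y = [(-35)·(+0.02) − (-15)·(+0.04)] / -25 = +0.004000
Flow direction (−∇h) has components (-0.01600 E, -0.004000 N).
Azimuth = atan2(E, N) = atan2(-0.01600, -0.004000) = 256.0° ≈ 256°.

256°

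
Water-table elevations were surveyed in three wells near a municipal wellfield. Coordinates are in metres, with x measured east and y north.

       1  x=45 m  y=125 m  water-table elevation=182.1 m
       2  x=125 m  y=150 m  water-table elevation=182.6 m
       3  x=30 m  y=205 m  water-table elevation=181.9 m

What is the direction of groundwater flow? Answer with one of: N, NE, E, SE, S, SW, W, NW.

Three-point gradient (reference 1): Δ to 2 = (80, 25, +0.5), Δ to 3 = (-15, 80, -0.2).
∂h/∂x = +0.006642, ∂h/∂y = -0.001255 (det = 6775).
Flow = −∇h = (-0.006642 east, +0.001255 north), which points west.

W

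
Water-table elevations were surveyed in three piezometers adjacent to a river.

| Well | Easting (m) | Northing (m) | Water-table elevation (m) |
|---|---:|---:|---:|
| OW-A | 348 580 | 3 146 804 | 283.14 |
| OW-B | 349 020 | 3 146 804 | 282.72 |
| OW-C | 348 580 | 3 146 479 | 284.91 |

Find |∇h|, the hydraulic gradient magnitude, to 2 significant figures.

0.0055

∂h/∂x = (282.72 − 283.14) / (349020 − 348580) = -0.0009545
∂h/∂y = (284.91 − 283.14) / (3146479 − 3146804) = -0.005446
|∇h| = √(-0.0009545² + -0.005446²) = 0.005529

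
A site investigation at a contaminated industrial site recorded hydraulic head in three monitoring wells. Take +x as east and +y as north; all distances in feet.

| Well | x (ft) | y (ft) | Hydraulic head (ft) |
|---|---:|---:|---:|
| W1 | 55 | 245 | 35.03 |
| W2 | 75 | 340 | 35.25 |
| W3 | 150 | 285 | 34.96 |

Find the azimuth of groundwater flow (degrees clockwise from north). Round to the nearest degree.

With h = a·x + b·y + c and W1 as origin, the differences give:
  20·a + 95·b = +0.22
  95·a + 40·b = -0.07
Eliminate b (×40 and ×95, subtract): -8225·a = 15.450 → a = ∂h/∂x = -0.001878
Back-substitute: b = ∂h/∂y = +0.002711.
Flow direction (−∇h) has components (+0.001878 E, -0.002711 N).
Azimuth = atan2(E, N) = atan2(+0.001878, -0.002711) = 145.3° ≈ 145°.

145°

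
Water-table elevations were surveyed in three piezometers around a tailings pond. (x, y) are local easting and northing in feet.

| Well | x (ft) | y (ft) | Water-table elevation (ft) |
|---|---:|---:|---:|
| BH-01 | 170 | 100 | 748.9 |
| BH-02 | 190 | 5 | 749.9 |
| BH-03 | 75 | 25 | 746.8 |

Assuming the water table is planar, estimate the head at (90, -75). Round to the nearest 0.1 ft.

Three-point gradient (reference BH-01): Δ to BH-02 = (20, -95, +1.0), Δ to BH-03 = (-95, -75, -2.1).
∂h/∂x = +0.02608, ∂h/∂y = -0.005036 (det = -10525).
h(90, -75) = 748.9 + (+0.02608)·(-80) + (-0.005036)·(-175) = 748.9 -2.086 +0.881 = 747.695 ft.

747.7 ft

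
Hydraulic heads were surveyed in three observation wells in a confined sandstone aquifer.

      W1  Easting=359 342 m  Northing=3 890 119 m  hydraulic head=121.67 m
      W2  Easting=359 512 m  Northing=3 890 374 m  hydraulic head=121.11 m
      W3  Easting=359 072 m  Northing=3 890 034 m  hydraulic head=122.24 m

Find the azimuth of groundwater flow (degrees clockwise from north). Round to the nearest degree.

061°

Differences from W1: to W2 (Δx, Δy, Δh) = (170, 255, -0.56); to W3 = (-270, -85, +0.57).
Solve a·Δx + b·Δy = Δh: det = 170·(-85) − (-270)·255 = 54400.
∂h/∂x = [(-0.56)·(-85) − (+0.57)·255] / 54400 = -0.001797
∂h/∂y = [170·(+0.57) − (-270)·(-0.56)] / 54400 = -0.0009982
Flow direction (−∇h) has components (+0.001797 E, +0.0009982 N).
Azimuth = atan2(E, N) = atan2(+0.001797, +0.0009982) = 60.9° ≈ 061°.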